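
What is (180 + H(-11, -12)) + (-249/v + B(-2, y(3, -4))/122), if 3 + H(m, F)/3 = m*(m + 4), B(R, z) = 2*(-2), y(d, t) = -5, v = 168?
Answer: 1368057/3416 ≈ 400.48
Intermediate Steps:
B(R, z) = -4
H(m, F) = -9 + 3*m*(4 + m) (H(m, F) = -9 + 3*(m*(m + 4)) = -9 + 3*(m*(4 + m)) = -9 + 3*m*(4 + m))
(180 + H(-11, -12)) + (-249/v + B(-2, y(3, -4))/122) = (180 + (-9 + 3*(-11)² + 12*(-11))) + (-249/168 - 4/122) = (180 + (-9 + 3*121 - 132)) + (-249*1/168 - 4*1/122) = (180 + (-9 + 363 - 132)) + (-83/56 - 2/61) = (180 + 222) - 5175/3416 = 402 - 5175/3416 = 1368057/3416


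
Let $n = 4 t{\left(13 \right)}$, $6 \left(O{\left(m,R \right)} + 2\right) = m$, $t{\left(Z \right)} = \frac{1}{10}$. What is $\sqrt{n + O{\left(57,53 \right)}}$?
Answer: $\frac{\sqrt{790}}{10} \approx 2.8107$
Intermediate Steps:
$t{\left(Z \right)} = \frac{1}{10}$
$O{\left(m,R \right)} = -2 + \frac{m}{6}$
$n = \frac{2}{5}$ ($n = 4 \cdot \frac{1}{10} = \frac{2}{5} \approx 0.4$)
$\sqrt{n + O{\left(57,53 \right)}} = \sqrt{\frac{2}{5} + \left(-2 + \frac{1}{6} \cdot 57\right)} = \sqrt{\frac{2}{5} + \left(-2 + \frac{19}{2}\right)} = \sqrt{\frac{2}{5} + \frac{15}{2}} = \sqrt{\frac{79}{10}} = \frac{\sqrt{790}}{10}$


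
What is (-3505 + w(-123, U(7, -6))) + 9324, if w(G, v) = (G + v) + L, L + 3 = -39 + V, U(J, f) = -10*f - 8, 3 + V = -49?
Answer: 5654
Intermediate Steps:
V = -52 (V = -3 - 49 = -52)
U(J, f) = -8 - 10*f
L = -94 (L = -3 + (-39 - 52) = -3 - 91 = -94)
w(G, v) = -94 + G + v (w(G, v) = (G + v) - 94 = -94 + G + v)
(-3505 + w(-123, U(7, -6))) + 9324 = (-3505 + (-94 - 123 + (-8 - 10*(-6)))) + 9324 = (-3505 + (-94 - 123 + (-8 + 60))) + 9324 = (-3505 + (-94 - 123 + 52)) + 9324 = (-3505 - 165) + 9324 = -3670 + 9324 = 5654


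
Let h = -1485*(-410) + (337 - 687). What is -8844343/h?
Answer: -8844343/608500 ≈ -14.535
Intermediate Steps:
h = 608500 (h = 608850 - 350 = 608500)
-8844343/h = -8844343/608500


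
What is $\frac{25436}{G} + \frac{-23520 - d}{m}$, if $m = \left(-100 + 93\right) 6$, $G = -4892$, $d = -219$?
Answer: $\frac{9410015}{17122} \approx 549.59$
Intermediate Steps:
$m = -42$ ($m = \left(-7\right) 6 = -42$)
$\frac{25436}{G} + \frac{-23520 - d}{m} = \frac{25436}{-4892} + \frac{-23520 - -219}{-42} = 25436 \left(- \frac{1}{4892}\right) + \left(-23520 + 219\right) \left(- \frac{1}{42}\right) = - \frac{6359}{1223} - - \frac{7767}{14} = - \frac{6359}{1223} + \frac{7767}{14} = \frac{9410015}{17122}$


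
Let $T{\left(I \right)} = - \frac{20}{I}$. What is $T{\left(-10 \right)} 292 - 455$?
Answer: $129$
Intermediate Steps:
$T{\left(-10 \right)} 292 - 455 = - \frac{20}{-10} \cdot 292 - 455 = \left(-20\right) \left(- \frac{1}{10}\right) 292 - 455 = 2 \cdot 292 - 455 = 584 - 455 = 129$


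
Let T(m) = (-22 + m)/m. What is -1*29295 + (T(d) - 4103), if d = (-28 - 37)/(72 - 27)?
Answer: -433963/13 ≈ -33382.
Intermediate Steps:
d = -13/9 (d = -65/45 = -65*1/45 = -13/9 ≈ -1.4444)
T(m) = (-22 + m)/m
-1*29295 + (T(d) - 4103) = -1*29295 + ((-22 - 13/9)/(-13/9) - 4103) = -29295 + (-9/13*(-211/9) - 4103) = -29295 + (211/13 - 4103) = -29295 - 53128/13 = -433963/13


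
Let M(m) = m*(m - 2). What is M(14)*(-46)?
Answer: -7728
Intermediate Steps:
M(m) = m*(-2 + m)
M(14)*(-46) = (14*(-2 + 14))*(-46) = (14*12)*(-46) = 168*(-46) = -7728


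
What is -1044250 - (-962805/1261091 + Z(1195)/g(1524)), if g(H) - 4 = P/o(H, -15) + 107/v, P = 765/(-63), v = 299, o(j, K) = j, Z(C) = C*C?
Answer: -24016171238268297905/17497623752999 ≈ -1.3725e+6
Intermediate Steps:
Z(C) = C²
P = -85/7 (P = 765*(-1/63) = -85/7 ≈ -12.143)
g(H) = 1303/299 - 85/(7*H) (g(H) = 4 + (-85/(7*H) + 107/299) = 4 + (107/299 - 85/(7*H)) = 1303/299 - 85/(7*H))
-1044250 - (-962805/1261091 + Z(1195)/g(1524)) = -1044250 - (-962805/1261091 + 1195²/(((1/2093)*(-25415 + 9121*1524)/1524))) = -1044250 - (-962805*1/1261091 + 1428025/(((1/2093)*(1/1524)*(-25415 + 13900404)))) = -1044250 - (-962805/1261091 + 1428025/(((1/2093)*(1/1524)*13874989))) = -1044250 - (-962805/1261091 + 1428025/(13874989/3189732)) = -1044250 - (-962805/1261091 + 1428025*(3189732/13874989)) = -1044250 - (-962805/1261091 + 4555017039300/13874989) = -1044250 - 1*5744277634199092155/17497623752999 = -1044250 - 5744277634199092155/17497623752999 = -24016171238268297905/17497623752999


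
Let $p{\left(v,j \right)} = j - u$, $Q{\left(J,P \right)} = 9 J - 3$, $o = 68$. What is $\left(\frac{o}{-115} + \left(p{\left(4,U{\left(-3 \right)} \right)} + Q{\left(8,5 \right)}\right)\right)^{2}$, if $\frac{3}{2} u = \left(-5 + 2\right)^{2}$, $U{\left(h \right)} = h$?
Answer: $\frac{46676224}{13225} \approx 3529.4$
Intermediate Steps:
$u = 6$ ($u = \frac{2 \left(-5 + 2\right)^{2}}{3} = \frac{2 \left(-3\right)^{2}}{3} = \frac{2}{3} \cdot 9 = 6$)
$Q{\left(J,P \right)} = -3 + 9 J$
$p{\left(v,j \right)} = -6 + j$ ($p{\left(v,j \right)} = j - 6 = -6 + j$)
$\left(\frac{o}{-115} + \left(p{\left(4,U{\left(-3 \right)} \right)} + Q{\left(8,5 \right)}\right)\right)^{2} = \left(\frac{68}{-115} + \left(\left(-6 - 3\right) + \left(-3 + 9 \cdot 8\right)\right)\right)^{2} = \left(68 \left(- \frac{1}{115}\right) + \left(-9 + \left(-3 + 72\right)\right)\right)^{2} = \left(- \frac{68}{115} + \left(-9 + 69\right)\right)^{2} = \left(- \frac{68}{115} + 60\right)^{2} = \left(\frac{6832}{115}\right)^{2} = \frac{46676224}{13225}$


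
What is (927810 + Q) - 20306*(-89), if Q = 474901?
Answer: 3209945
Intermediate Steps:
(927810 + Q) - 20306*(-89) = (927810 + 474901) - 20306*(-89) = 1402711 + 1807234 = 3209945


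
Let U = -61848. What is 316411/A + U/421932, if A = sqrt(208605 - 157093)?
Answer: -5154/35161 + 316411*sqrt(12878)/25756 ≈ 1394.0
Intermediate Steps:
A = 2*sqrt(12878) (A = sqrt(51512) = 2*sqrt(12878) ≈ 226.96)
316411/A + U/421932 = 316411/((2*sqrt(12878))) - 61848/421932 = 316411*(sqrt(12878)/25756) - 61848*1/421932 = 316411*sqrt(12878)/25756 - 5154/35161 = -5154/35161 + 316411*sqrt(12878)/25756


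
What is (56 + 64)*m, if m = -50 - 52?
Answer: -12240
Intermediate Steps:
m = -102
(56 + 64)*m = (56 + 64)*(-102) = 120*(-102) = -12240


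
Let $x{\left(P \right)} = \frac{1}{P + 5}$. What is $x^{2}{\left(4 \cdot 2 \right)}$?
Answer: $\frac{1}{169} \approx 0.0059172$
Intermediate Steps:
$x{\left(P \right)} = \frac{1}{5 + P}$
$x^{2}{\left(4 \cdot 2 \right)} = \left(\frac{1}{5 + 4 \cdot 2}\right)^{2} = \left(\frac{1}{5 + 8}\right)^{2} = \left(\frac{1}{13}\right)^{2} = \frac{1}{169}$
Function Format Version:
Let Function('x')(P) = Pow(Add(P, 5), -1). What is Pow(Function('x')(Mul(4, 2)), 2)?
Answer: Rational(1, 169) ≈ 0.0059172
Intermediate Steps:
Function('x')(P) = Pow(Add(5, P), -1)
Pow(Function('x')(Mul(4, 2)), 2) = Pow(Pow(Add(5, Mul(4, 2)), -1), 2) = Pow(Pow(Add(5, 8), -1), 2) = Pow(Pow(13, -1), 2) = Pow(Rational(1, 13), 2) = Rational(1, 169)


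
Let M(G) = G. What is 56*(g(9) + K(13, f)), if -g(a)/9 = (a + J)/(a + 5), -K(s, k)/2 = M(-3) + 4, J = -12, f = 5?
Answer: -4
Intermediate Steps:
K(s, k) = -2 (K(s, k) = -2*(-3 + 4) = -2*1 = -2)
g(a) = -9*(-12 + a)/(5 + a) (g(a) = -9*(a - 12)/(a + 5) = -9*(-12 + a)/(5 + a))
56*(g(9) + K(13, f)) = 56*(9*(12 - 1*9)/(5 + 9) - 2) = 56*(9*(12 - 9)/14 - 2) = 56*(9*(1/14)*3 - 2) = 56*(27/14 - 2) = 56*(-1/14) = -4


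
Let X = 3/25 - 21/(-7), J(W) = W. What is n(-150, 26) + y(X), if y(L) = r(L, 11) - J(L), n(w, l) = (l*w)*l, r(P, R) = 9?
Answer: -2534853/25 ≈ -1.0139e+5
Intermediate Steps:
n(w, l) = w*l**2
X = 78/25 (X = 3*(1/25) - 21*(-1/7) = 3/25 + 3 = 78/25 ≈ 3.1200)
y(L) = 9 - L
n(-150, 26) + y(X) = -150*26**2 + (9 - 1*78/25) = -150*676 + (9 - 78/25) = -101400 + 147/25 = -2534853/25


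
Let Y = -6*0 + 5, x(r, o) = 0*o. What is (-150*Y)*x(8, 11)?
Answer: 0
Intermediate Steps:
x(r, o) = 0
Y = 5 (Y = 0 + 5 = 5)
(-150*Y)*x(8, 11) = -150*5*0 = -750*0 = 0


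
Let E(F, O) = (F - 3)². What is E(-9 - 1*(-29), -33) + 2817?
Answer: 3106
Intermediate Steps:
E(F, O) = (-3 + F)²
E(-9 - 1*(-29), -33) + 2817 = (-3 + (-9 - 1*(-29)))² + 2817 = (-3 + (-9 + 29))² + 2817 = (-3 + 20)² + 2817 = 17² + 2817 = 289 + 2817 = 3106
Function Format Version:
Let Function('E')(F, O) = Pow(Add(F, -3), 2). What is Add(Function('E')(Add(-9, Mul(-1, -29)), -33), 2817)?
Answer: 3106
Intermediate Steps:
Function('E')(F, O) = Pow(Add(-3, F), 2)
Add(Function('E')(Add(-9, Mul(-1, -29)), -33), 2817) = Add(Pow(Add(-3, Add(-9, Mul(-1, -29))), 2), 2817) = Add(Pow(Add(-3, Add(-9, 29)), 2), 2817) = Add(Pow(Add(-3, 20), 2), 2817) = Add(Pow(17, 2), 2817) = Add(289, 2817) = 3106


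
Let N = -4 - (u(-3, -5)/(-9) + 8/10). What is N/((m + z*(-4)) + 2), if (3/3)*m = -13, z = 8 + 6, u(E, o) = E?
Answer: 77/1005 ≈ 0.076617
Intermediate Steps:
z = 14
m = -13
N = -77/15 (N = -4 - (-3/(-9) + 8/10) = -4 - (-3*(-⅑) + 8*(⅒)) = -4 - (⅓ + ⅘) = -4 - 1*17/15 = -4 - 17/15 = -77/15 ≈ -5.1333)
N/((m + z*(-4)) + 2) = -77/15/((-13 + 14*(-4)) + 2) = -77/15/((-13 - 56) + 2) = -77/15/(-69 + 2) = -77/15/(-67) = -1/67*(-77/15) = 77/1005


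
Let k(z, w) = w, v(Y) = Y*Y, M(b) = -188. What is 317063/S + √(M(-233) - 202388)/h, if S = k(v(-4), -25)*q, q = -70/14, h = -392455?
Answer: 317063/125 - 4*I*√12661/392455 ≈ 2536.5 - 0.0011468*I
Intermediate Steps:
v(Y) = Y²
q = -5 (q = -70*1/14 = -5)
S = 125 (S = -25*(-5) = 125)
317063/S + √(M(-233) - 202388)/h = 317063/125 + √(-188 - 202388)/(-392455) = 317063*(1/125) + √(-202576)*(-1/392455) = 317063/125 + (4*I*√12661)*(-1/392455) = 317063/125 - 4*I*√12661/392455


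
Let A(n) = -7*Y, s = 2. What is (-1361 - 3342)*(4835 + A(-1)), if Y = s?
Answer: -22673163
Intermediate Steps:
Y = 2
A(n) = -14 (A(n) = -7*2 = -14)
(-1361 - 3342)*(4835 + A(-1)) = (-1361 - 3342)*(4835 - 14) = -4703*4821 = -22673163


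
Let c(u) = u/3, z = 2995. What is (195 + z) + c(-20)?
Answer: 9550/3 ≈ 3183.3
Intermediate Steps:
c(u) = u/3 (c(u) = u*(⅓) = u/3)
(195 + z) + c(-20) = (195 + 2995) + (⅓)*(-20) = 3190 - 20/3 = 9550/3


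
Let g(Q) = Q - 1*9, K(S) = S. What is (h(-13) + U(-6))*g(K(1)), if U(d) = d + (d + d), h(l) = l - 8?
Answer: 312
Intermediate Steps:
h(l) = -8 + l
g(Q) = -9 + Q (g(Q) = Q - 9 = -9 + Q)
U(d) = 3*d (U(d) = d + 2*d = 3*d)
(h(-13) + U(-6))*g(K(1)) = ((-8 - 13) + 3*(-6))*(-9 + 1) = (-21 - 18)*(-8) = -39*(-8) = 312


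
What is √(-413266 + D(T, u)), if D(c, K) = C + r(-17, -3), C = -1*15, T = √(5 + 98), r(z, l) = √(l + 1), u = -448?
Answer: √(-413281 + I*√2) ≈ 0.001 + 642.87*I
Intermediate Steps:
r(z, l) = √(1 + l)
T = √103 ≈ 10.149
C = -15
D(c, K) = -15 + I*√2 (D(c, K) = -15 + √(1 - 3) = -15 + √(-2) = -15 + I*√2)
√(-413266 + D(T, u)) = √(-413266 + (-15 + I*√2)) = √(-413281 + I*√2)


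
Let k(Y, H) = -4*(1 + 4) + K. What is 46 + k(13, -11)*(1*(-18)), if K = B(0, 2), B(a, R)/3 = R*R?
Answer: 190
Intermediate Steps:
B(a, R) = 3*R**2 (B(a, R) = 3*(R*R) = 3*R**2)
K = 12 (K = 3*2**2 = 3*4 = 12)
k(Y, H) = -8 (k(Y, H) = -4*(1 + 4) + 12 = -4*5 + 12 = -20 + 12 = -8)
46 + k(13, -11)*(1*(-18)) = 46 - 8*(-18) = 46 + 144 = 190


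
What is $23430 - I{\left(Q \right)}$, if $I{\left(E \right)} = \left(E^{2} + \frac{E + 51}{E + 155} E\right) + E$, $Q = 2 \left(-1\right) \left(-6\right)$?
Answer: $\frac{3886002}{167} \approx 23269.0$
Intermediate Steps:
$Q = 12$ ($Q = \left(-2\right) \left(-6\right) = 12$)
$I{\left(E \right)} = E + E^{2} + \frac{E \left(51 + E\right)}{155 + E}$ ($I{\left(E \right)} = \left(E^{2} + \frac{51 + E}{155 + E} E\right) + E = \left(E^{2} + \frac{E \left(51 + E\right)}{155 + E}\right) + E = E + E^{2} + \frac{E \left(51 + E\right)}{155 + E}$)
$23430 - I{\left(Q \right)} = 23430 - \frac{12 \left(206 + 12^{2} + 157 \cdot 12\right)}{155 + 12} = 23430 - \frac{12 \left(206 + 144 + 1884\right)}{167} = 23430 - 12 \cdot \frac{1}{167} \cdot 2234 = 23430 - \frac{26808}{167} = \frac{3886002}{167}$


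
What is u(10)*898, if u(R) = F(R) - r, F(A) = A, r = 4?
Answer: 5388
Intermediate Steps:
u(R) = -4 + R (u(R) = R - 1*4 = R - 4 = -4 + R)
u(10)*898 = (-4 + 10)*898 = 6*898 = 5388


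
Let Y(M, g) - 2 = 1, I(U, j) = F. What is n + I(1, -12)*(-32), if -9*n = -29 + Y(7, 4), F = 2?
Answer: -550/9 ≈ -61.111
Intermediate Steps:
I(U, j) = 2
Y(M, g) = 3 (Y(M, g) = 2 + 1 = 3)
n = 26/9 (n = -(-29 + 3)/9 = -⅑*(-26) = 26/9 ≈ 2.8889)
n + I(1, -12)*(-32) = 26/9 + 2*(-32) = 26/9 - 64 = -550/9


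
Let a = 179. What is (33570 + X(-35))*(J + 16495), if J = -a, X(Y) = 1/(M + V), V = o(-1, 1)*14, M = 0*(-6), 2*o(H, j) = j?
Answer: 3834113156/7 ≈ 5.4773e+8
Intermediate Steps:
o(H, j) = j/2
M = 0
V = 7 (V = ((½)*1)*14 = (½)*14 = 7)
X(Y) = ⅐ (X(Y) = 1/(0 + 7) = 1/7 = ⅐)
J = -179 (J = -1*179 = -179)
(33570 + X(-35))*(J + 16495) = (33570 + ⅐)*(-179 + 16495) = (234991/7)*16316 = 3834113156/7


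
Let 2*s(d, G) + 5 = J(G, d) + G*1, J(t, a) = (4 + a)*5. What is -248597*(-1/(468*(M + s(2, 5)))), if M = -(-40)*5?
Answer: 248597/100620 ≈ 2.4707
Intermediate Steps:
J(t, a) = 20 + 5*a
M = 200 (M = -10*(-20) = 200)
s(d, G) = 15/2 + G/2 + 5*d/2 (s(d, G) = -5/2 + ((20 + 5*d) + G*1)/2 = -5/2 + ((20 + 5*d) + G)/2 = -5/2 + (20 + G + 5*d)/2 = -5/2 + (10 + G/2 + 5*d/2) = 15/2 + G/2 + 5*d/2)
-248597*(-1/(468*(M + s(2, 5)))) = -248597*(-1/(468*(200 + (15/2 + (1/2)*5 + (5/2)*2)))) = -248597*(-1/(468*(200 + (15/2 + 5/2 + 5)))) = -248597*(-1/(468*(200 + 15))) = -248597/((-468*215)) = -248597/(-100620) = -248597*(-1/100620) = 248597/100620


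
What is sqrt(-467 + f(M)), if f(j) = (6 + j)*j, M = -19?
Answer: 2*I*sqrt(55) ≈ 14.832*I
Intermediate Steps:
f(j) = j*(6 + j)
sqrt(-467 + f(M)) = sqrt(-467 - 19*(6 - 19)) = sqrt(-467 - 19*(-13)) = sqrt(-467 + 247) = sqrt(-220) = 2*I*sqrt(55)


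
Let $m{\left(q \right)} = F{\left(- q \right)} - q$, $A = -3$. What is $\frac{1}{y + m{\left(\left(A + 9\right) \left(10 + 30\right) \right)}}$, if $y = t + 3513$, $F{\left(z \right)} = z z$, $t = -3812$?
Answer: $\frac{1}{57061} \approx 1.7525 \cdot 10^{-5}$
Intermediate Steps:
$F{\left(z \right)} = z^{2}$
$m{\left(q \right)} = q^{2} - q$ ($m{\left(q \right)} = \left(- q\right)^{2} - q = q^{2} - q$)
$y = -299$ ($y = -3812 + 3513 = -299$)
$\frac{1}{y + m{\left(\left(A + 9\right) \left(10 + 30\right) \right)}} = \frac{1}{-299 + \left(-3 + 9\right) \left(10 + 30\right) \left(-1 + \left(-3 + 9\right) \left(10 + 30\right)\right)} = \frac{1}{-299 + 6 \cdot 40 \left(-1 + 6 \cdot 40\right)} = \frac{1}{-299 + 240 \left(-1 + 240\right)} = \frac{1}{-299 + 240 \cdot 239} = \frac{1}{-299 + 57360} = \frac{1}{57061}$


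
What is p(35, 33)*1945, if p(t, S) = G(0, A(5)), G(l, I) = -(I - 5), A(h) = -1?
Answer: 11670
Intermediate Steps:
G(l, I) = 5 - I (G(l, I) = -(-5 + I) = 5 - I)
p(t, S) = 6 (p(t, S) = 5 - 1*(-1) = 5 + 1 = 6)
p(35, 33)*1945 = 6*1945 = 11670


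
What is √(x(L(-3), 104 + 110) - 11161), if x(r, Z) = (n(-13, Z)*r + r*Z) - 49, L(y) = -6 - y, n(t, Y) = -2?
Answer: I*√11846 ≈ 108.84*I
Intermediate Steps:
x(r, Z) = -49 - 2*r + Z*r (x(r, Z) = (-2*r + r*Z) - 49 = (-2*r + Z*r) - 49 = -49 - 2*r + Z*r)
√(x(L(-3), 104 + 110) - 11161) = √((-49 - 2*(-6 - 1*(-3)) + (104 + 110)*(-6 - 1*(-3))) - 11161) = √((-49 - 2*(-6 + 3) + 214*(-6 + 3)) - 11161) = √((-49 - 2*(-3) + 214*(-3)) - 11161) = √((-49 + 6 - 642) - 11161) = √(-685 - 11161) = √(-11846) = I*√11846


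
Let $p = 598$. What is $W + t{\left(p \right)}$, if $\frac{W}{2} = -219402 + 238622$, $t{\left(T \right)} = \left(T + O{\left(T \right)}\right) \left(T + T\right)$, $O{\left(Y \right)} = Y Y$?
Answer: $428448032$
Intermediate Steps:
$O{\left(Y \right)} = Y^{2}$
$t{\left(T \right)} = 2 T \left(T + T^{2}\right)$ ($t{\left(T \right)} = \left(T + T^{2}\right) \left(T + T\right) = \left(T + T^{2}\right) 2 T = 2 T \left(T + T^{2}\right)$)
$W = 38440$ ($W = 2 \left(-219402 + 238622\right) = 2 \cdot 19220 = 38440$)
$W + t{\left(p \right)} = 38440 + 2 \cdot 598^{2} \left(1 + 598\right) = 38440 + 2 \cdot 357604 \cdot 599 = 38440 + 428409592 = 428448032$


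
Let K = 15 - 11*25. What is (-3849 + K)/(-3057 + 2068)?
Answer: 4109/989 ≈ 4.1547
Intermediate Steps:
K = -260 (K = 15 - 275 = -260)
(-3849 + K)/(-3057 + 2068) = (-3849 - 260)/(-3057 + 2068) = -4109/(-989) = -4109*(-1/989) = 4109/989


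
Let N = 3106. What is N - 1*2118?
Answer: 988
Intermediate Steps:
N - 1*2118 = 3106 - 1*2118 = 3106 - 2118 = 988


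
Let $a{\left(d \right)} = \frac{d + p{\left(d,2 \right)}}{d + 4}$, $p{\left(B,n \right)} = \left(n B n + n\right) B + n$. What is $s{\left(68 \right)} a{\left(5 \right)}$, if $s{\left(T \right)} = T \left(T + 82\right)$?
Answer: $132600$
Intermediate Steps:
$s{\left(T \right)} = T \left(82 + T\right)$
$p{\left(B,n \right)} = n + B \left(n + B n^{2}\right)$ ($p{\left(B,n \right)} = \left(B n n + n\right) B + n = \left(B n^{2} + n\right) B + n = \left(n + B n^{2}\right) B + n = B \left(n + B n^{2}\right) + n = n + B \left(n + B n^{2}\right)$)
$a{\left(d \right)} = \frac{2 + 3 d + 4 d^{2}}{4 + d}$ ($a{\left(d \right)} = \frac{d + 2 \left(1 + d + 2 d^{2}\right)}{d + 4} = \frac{d + \left(2 + 2 d + 4 d^{2}\right)}{4 + d} = \frac{2 + 3 d + 4 d^{2}}{4 + d}$)
$s{\left(68 \right)} a{\left(5 \right)} = 68 \left(82 + 68\right) \frac{2 + 3 \cdot 5 + 4 \cdot 5^{2}}{4 + 5} = 68 \cdot 150 \frac{2 + 15 + 4 \cdot 25}{9} = 10200 \frac{2 + 15 + 100}{9} = 10200 \cdot \frac{1}{9} \cdot 117 = 10200 \cdot 13 = 132600$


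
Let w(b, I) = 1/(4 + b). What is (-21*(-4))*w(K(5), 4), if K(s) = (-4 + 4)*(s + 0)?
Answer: 21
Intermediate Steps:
K(s) = 0 (K(s) = 0*s = 0)
(-21*(-4))*w(K(5), 4) = (-21*(-4))/(4 + 0) = 84/4 = 84*(¼) = 21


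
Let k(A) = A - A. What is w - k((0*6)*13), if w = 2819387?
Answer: 2819387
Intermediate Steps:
k(A) = 0
w - k((0*6)*13) = 2819387 - 1*0 = 2819387 + 0 = 2819387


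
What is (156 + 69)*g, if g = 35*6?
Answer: 47250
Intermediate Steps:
g = 210
(156 + 69)*g = (156 + 69)*210 = 225*210 = 47250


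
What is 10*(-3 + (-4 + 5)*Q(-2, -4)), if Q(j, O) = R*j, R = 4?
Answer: -110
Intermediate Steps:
Q(j, O) = 4*j
10*(-3 + (-4 + 5)*Q(-2, -4)) = 10*(-3 + (-4 + 5)*(4*(-2))) = 10*(-3 + 1*(-8)) = 10*(-3 - 8) = 10*(-11) = -110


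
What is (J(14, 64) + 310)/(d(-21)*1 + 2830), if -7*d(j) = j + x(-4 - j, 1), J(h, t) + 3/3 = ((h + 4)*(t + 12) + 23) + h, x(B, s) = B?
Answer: 5999/9907 ≈ 0.60553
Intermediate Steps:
J(h, t) = 22 + h + (4 + h)*(12 + t) (J(h, t) = -1 + (((h + 4)*(t + 12) + 23) + h) = -1 + (((4 + h)*(12 + t) + 23) + h) = -1 + ((23 + (4 + h)*(12 + t)) + h) = -1 + (23 + h + (4 + h)*(12 + t)) = 22 + h + (4 + h)*(12 + t))
d(j) = 4/7 (d(j) = -(j + (-4 - j))/7 = -⅐*(-4) = 4/7)
(J(14, 64) + 310)/(d(-21)*1 + 2830) = ((70 + 4*64 + 13*14 + 14*64) + 310)/((4/7)*1 + 2830) = ((70 + 256 + 182 + 896) + 310)/(4/7 + 2830) = (1404 + 310)/(19814/7) = 1714*(7/19814) = 5999/9907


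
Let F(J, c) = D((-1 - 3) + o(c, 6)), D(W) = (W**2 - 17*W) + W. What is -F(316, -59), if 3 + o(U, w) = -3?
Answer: -260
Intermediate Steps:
o(U, w) = -6 (o(U, w) = -3 - 3 = -6)
D(W) = W**2 - 16*W
F(J, c) = 260 (F(J, c) = ((-1 - 3) - 6)*(-16 + ((-1 - 3) - 6)) = (-4 - 6)*(-16 + (-4 - 6)) = -10*(-16 - 10) = -10*(-26) = 260)
-F(316, -59) = -1*260 = -260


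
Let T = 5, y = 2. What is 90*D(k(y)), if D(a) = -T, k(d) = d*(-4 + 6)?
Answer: -450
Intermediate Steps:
k(d) = 2*d (k(d) = d*2 = 2*d)
D(a) = -5 (D(a) = -1*5 = -5)
90*D(k(y)) = 90*(-5) = -450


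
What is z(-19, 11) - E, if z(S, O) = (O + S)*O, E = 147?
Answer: -235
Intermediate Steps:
z(S, O) = O*(O + S)
z(-19, 11) - E = 11*(11 - 19) - 1*147 = 11*(-8) - 147 = -88 - 147 = -235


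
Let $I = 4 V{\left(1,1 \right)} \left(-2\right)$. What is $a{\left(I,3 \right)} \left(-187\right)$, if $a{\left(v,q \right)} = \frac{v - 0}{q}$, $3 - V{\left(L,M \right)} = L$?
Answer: $\frac{2992}{3} \approx 997.33$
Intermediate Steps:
$V{\left(L,M \right)} = 3 - L$
$I = -16$ ($I = 4 \left(3 - 1\right) \left(-2\right) = 4 \cdot 2 \left(-2\right) = 8 \left(-2\right) = -16$)
$a{\left(v,q \right)} = \frac{v}{q}$ ($a{\left(v,q \right)} = \frac{v + 0}{q} = \frac{v}{q}$)
$a{\left(I,3 \right)} \left(-187\right) = - \frac{16}{3} \left(-187\right) = \left(-16\right) \frac{1}{3} \left(-187\right) = \left(- \frac{16}{3}\right) \left(-187\right) = \frac{2992}{3}$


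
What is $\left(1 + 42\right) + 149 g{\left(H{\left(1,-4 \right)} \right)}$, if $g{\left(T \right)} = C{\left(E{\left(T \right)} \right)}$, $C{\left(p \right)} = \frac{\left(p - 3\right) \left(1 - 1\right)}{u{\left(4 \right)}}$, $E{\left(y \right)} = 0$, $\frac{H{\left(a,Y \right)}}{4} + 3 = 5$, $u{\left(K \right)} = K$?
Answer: $43$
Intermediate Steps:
$H{\left(a,Y \right)} = 8$ ($H{\left(a,Y \right)} = -12 + 4 \cdot 5 = -12 + 20 = 8$)
$C{\left(p \right)} = 0$ ($C{\left(p \right)} = \frac{\left(p - 3\right) \left(1 - 1\right)}{4} = \left(-3 + p\right) 0 \cdot \frac{1}{4} = 0 \cdot \frac{1}{4} = 0$)
$g{\left(T \right)} = 0$
$\left(1 + 42\right) + 149 g{\left(H{\left(1,-4 \right)} \right)} = \left(1 + 42\right) + 149 \cdot 0 = 43 + 0 = 43$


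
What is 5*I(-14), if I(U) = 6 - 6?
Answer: 0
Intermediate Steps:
I(U) = 0
5*I(-14) = 5*0 = 0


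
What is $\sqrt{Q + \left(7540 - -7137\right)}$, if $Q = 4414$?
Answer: $\sqrt{19091} \approx 138.17$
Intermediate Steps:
$\sqrt{Q + \left(7540 - -7137\right)} = \sqrt{4414 + \left(7540 - -7137\right)} = \sqrt{4414 + \left(7540 + 7137\right)} = \sqrt{4414 + 14677} = \sqrt{19091}$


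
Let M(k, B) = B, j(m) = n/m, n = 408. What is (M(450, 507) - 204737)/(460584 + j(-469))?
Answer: -47891935/108006744 ≈ -0.44342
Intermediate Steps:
j(m) = 408/m
(M(450, 507) - 204737)/(460584 + j(-469)) = (507 - 204737)/(460584 + 408/(-469)) = -204230/(460584 + 408*(-1/469)) = -204230/(460584 - 408/469) = -204230/216013488/469 = -204230*469/216013488 = -47891935/108006744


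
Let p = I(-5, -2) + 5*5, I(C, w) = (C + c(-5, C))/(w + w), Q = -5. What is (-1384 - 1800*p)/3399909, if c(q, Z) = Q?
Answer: -50884/3399909 ≈ -0.014966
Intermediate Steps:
c(q, Z) = -5
I(C, w) = (-5 + C)/(2*w) (I(C, w) = (C - 5)/(w + w) = (-5 + C)/((2*w)) = (-5 + C)*(1/(2*w)) = (-5 + C)/(2*w))
p = 55/2 (p = (½)*(-5 - 5)/(-2) + 5*5 = (½)*(-½)*(-10) + 25 = 5/2 + 25 = 55/2 ≈ 27.500)
(-1384 - 1800*p)/3399909 = (-1384 - 1800*55/2)/3399909 = (-1384 - 600*165/2)*(1/3399909) = (-1384 - 49500)*(1/3399909) = -50884*1/3399909 = -50884/3399909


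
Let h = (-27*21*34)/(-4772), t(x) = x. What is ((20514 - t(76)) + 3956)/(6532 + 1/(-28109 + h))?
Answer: 817911731695/219012847517 ≈ 3.7345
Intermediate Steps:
h = 9639/2386 (h = -567*34*(-1/4772) = -19278*(-1/4772) = 9639/2386 ≈ 4.0398)
((20514 - t(76)) + 3956)/(6532 + 1/(-28109 + h)) = ((20514 - 1*76) + 3956)/(6532 + 1/(-28109 + 9639/2386)) = ((20514 - 76) + 3956)/(6532 + 1/(-67058435/2386)) = (20438 + 3956)/(6532 - 2386/67058435) = 24394/(438025695034/67058435) = 24394*(67058435/438025695034) = 817911731695/219012847517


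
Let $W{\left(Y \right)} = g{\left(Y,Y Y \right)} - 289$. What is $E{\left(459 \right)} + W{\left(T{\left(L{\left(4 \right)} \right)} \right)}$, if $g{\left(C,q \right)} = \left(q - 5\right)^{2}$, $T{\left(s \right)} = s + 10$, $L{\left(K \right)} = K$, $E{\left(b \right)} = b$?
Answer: $36651$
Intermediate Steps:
$T{\left(s \right)} = 10 + s$
$g{\left(C,q \right)} = \left(-5 + q\right)^{2}$
$W{\left(Y \right)} = -289 + \left(-5 + Y^{2}\right)^{2}$ ($W{\left(Y \right)} = \left(-5 + Y Y\right)^{2} - 289 = \left(-5 + Y^{2}\right)^{2} - 289 = -289 + \left(-5 + Y^{2}\right)^{2}$)
$E{\left(459 \right)} + W{\left(T{\left(L{\left(4 \right)} \right)} \right)} = 459 - \left(289 - \left(-5 + \left(10 + 4\right)^{2}\right)^{2}\right) = 459 - \left(289 - \left(-5 + 14^{2}\right)^{2}\right) = 459 - \left(289 - \left(-5 + 196\right)^{2}\right) = 459 - \left(289 - 191^{2}\right) = 459 + \left(-289 + 36481\right) = 459 + 36192 = 36651$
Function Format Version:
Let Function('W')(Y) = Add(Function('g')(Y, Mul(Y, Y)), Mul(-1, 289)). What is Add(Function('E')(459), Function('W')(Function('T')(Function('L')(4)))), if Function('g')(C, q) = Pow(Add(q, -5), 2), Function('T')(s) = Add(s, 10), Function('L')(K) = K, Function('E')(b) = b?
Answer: 36651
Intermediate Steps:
Function('T')(s) = Add(10, s)
Function('g')(C, q) = Pow(Add(-5, q), 2)
Function('W')(Y) = Add(-289, Pow(Add(-5, Pow(Y, 2)), 2)) (Function('W')(Y) = Add(Pow(Add(-5, Mul(Y, Y)), 2), Mul(-1, 289)) = Add(Pow(Add(-5, Pow(Y, 2)), 2), -289) = Add(-289, Pow(Add(-5, Pow(Y, 2)), 2)))
Add(Function('E')(459), Function('W')(Function('T')(Function('L')(4)))) = Add(459, Add(-289, Pow(Add(-5, Pow(Add(10, 4), 2)), 2))) = Add(459, Add(-289, Pow(Add(-5, Pow(14, 2)), 2))) = Add(459, Add(-289, Pow(Add(-5, 196), 2))) = Add(459, Add(-289, Pow(191, 2))) = Add(459, Add(-289, 36481)) = Add(459, 36192) = 36651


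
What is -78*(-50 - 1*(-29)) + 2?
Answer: 1640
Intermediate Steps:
-78*(-50 - 1*(-29)) + 2 = -78*(-50 + 29) + 2 = -78*(-21) + 2 = 1638 + 2 = 1640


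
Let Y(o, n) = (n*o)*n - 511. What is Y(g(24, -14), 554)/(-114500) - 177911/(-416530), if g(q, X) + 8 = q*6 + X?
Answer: -1557586236423/4769268500 ≈ -326.59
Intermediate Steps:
g(q, X) = -8 + X + 6*q (g(q, X) = -8 + (q*6 + X) = -8 + (6*q + X) = -8 + (X + 6*q) = -8 + X + 6*q)
Y(o, n) = -511 + o*n² (Y(o, n) = o*n² - 511 = -511 + o*n²)
Y(g(24, -14), 554)/(-114500) - 177911/(-416530) = (-511 + (-8 - 14 + 6*24)*554²)/(-114500) - 177911/(-416530) = (-511 + (-8 - 14 + 144)*306916)*(-1/114500) - 177911*(-1/416530) = (-511 + 122*306916)*(-1/114500) + 177911/416530 = (-511 + 37443752)*(-1/114500) + 177911/416530 = 37443241*(-1/114500) + 177911/416530 = -37443241/114500 + 177911/416530 = -1557586236423/4769268500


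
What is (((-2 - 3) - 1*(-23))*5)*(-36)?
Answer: -3240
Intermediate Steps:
(((-2 - 3) - 1*(-23))*5)*(-36) = ((-5 + 23)*5)*(-36) = (18*5)*(-36) = 90*(-36) = -3240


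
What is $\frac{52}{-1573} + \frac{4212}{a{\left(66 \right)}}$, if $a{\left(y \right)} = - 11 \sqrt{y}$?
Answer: $- \frac{4}{121} - \frac{702 \sqrt{66}}{121} \approx -47.166$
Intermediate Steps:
$\frac{52}{-1573} + \frac{4212}{a{\left(66 \right)}} = \frac{52}{-1573} + \frac{4212}{\left(-11\right) \sqrt{66}} = 52 \left(- \frac{1}{1573}\right) + 4212 \left(- \frac{\sqrt{66}}{726}\right) = - \frac{4}{121} - \frac{702 \sqrt{66}}{121}$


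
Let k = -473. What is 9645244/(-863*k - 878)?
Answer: 9645244/407321 ≈ 23.680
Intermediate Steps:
9645244/(-863*k - 878) = 9645244/(-863*(-473) - 878) = 9645244/(408199 - 878) = 9645244/407321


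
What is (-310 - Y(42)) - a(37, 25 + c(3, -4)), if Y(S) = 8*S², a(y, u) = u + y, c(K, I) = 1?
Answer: -14485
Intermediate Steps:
(-310 - Y(42)) - a(37, 25 + c(3, -4)) = (-310 - 8*42²) - ((25 + 1) + 37) = (-310 - 8*1764) - (26 + 37) = (-310 - 1*14112) - 1*63 = (-310 - 14112) - 63 = -14422 - 63 = -14485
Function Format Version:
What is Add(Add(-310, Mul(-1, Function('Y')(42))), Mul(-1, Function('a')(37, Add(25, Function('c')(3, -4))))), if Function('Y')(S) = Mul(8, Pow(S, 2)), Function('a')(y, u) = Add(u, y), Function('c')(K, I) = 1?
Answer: -14485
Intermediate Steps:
Add(Add(-310, Mul(-1, Function('Y')(42))), Mul(-1, Function('a')(37, Add(25, Function('c')(3, -4))))) = Add(Add(-310, Mul(-1, Mul(8, Pow(42, 2)))), Mul(-1, Add(Add(25, 1), 37))) = Add(Add(-310, Mul(-1, Mul(8, 1764))), Mul(-1, Add(26, 37))) = Add(Add(-310, Mul(-1, 14112)), Mul(-1, 63)) = Add(Add(-310, -14112), -63) = Add(-14422, -63) = -14485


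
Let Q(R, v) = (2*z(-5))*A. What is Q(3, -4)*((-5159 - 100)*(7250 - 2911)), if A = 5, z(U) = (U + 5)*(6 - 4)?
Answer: 0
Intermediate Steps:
z(U) = 10 + 2*U (z(U) = (5 + U)*2 = 10 + 2*U)
Q(R, v) = 0 (Q(R, v) = (2*(10 + 2*(-5)))*5 = (2*(10 - 10))*5 = (2*0)*5 = 0*5 = 0)
Q(3, -4)*((-5159 - 100)*(7250 - 2911)) = 0*((-5159 - 100)*(7250 - 2911)) = 0*(-5259*4339) = 0*(-22818801) = 0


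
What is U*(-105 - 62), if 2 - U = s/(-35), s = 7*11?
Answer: -3507/5 ≈ -701.40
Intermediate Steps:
s = 77
U = 21/5 (U = 2 - 77/(-35) = 2 - 77*(-1)/35 = 2 - 1*(-11/5) = 2 + 11/5 = 21/5 ≈ 4.2000)
U*(-105 - 62) = 21*(-105 - 62)/5 = (21/5)*(-167) = -3507/5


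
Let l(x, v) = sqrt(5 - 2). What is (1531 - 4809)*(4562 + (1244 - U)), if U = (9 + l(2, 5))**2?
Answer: -18756716 + 59004*sqrt(3) ≈ -1.8655e+7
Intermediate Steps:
l(x, v) = sqrt(3)
U = (9 + sqrt(3))**2 ≈ 115.18
(1531 - 4809)*(4562 + (1244 - U)) = (1531 - 4809)*(4562 + (1244 - (9 + sqrt(3))**2)) = -3278*(5806 - (9 + sqrt(3))**2) = -19032068 + 3278*(9 + sqrt(3))**2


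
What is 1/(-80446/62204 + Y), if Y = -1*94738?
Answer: -31102/2946581499 ≈ -1.0555e-5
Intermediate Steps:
Y = -94738
1/(-80446/62204 + Y) = 1/(-80446/62204 - 94738) = 1/(-80446*1/62204 - 94738) = 1/(-40223/31102 - 94738) = 1/(-2946581499/31102) = -31102/2946581499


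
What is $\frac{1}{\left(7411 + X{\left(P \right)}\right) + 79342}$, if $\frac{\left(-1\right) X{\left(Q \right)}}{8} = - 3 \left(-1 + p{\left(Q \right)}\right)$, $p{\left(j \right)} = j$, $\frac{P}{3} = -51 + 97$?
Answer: $\frac{1}{90041} \approx 1.1106 \cdot 10^{-5}$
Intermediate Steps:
$P = 138$ ($P = 3 \left(-51 + 97\right) = 3 \cdot 46 = 138$)
$X{\left(Q \right)} = -24 + 24 Q$ ($X{\left(Q \right)} = - 8 \left(- 3 \left(-1 + Q\right)\right) = - 8 \left(3 - 3 Q\right) = -24 + 24 Q$)
$\frac{1}{\left(7411 + X{\left(P \right)}\right) + 79342} = \frac{1}{\left(7411 + \left(-24 + 24 \cdot 138\right)\right) + 79342} = \frac{1}{\left(7411 + \left(-24 + 3312\right)\right) + 79342} = \frac{1}{\left(7411 + 3288\right) + 79342} = \frac{1}{10699 + 79342} = \frac{1}{90041}$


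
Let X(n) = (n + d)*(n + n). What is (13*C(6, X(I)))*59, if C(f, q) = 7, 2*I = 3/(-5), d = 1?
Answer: 5369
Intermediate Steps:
I = -3/10 (I = (3/(-5))/2 = (3*(-1/5))/2 = (1/2)*(-3/5) = -3/10 ≈ -0.30000)
X(n) = 2*n*(1 + n) (X(n) = (n + 1)*(n + n) = (1 + n)*(2*n) = 2*n*(1 + n))
(13*C(6, X(I)))*59 = (13*7)*59 = 91*59 = 5369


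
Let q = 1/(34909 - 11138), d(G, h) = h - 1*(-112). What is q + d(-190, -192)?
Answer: -1901679/23771 ≈ -80.000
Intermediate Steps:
d(G, h) = 112 + h (d(G, h) = h + 112 = 112 + h)
q = 1/23771 ≈ 4.2068e-5
q + d(-190, -192) = 1/23771 + (112 - 192) = 1/23771 - 80 = -1901679/23771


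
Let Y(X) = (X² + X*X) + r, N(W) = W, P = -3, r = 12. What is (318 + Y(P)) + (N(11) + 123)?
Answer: 482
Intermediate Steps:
Y(X) = 12 + 2*X² (Y(X) = (X² + X*X) + 12 = (X² + X²) + 12 = 2*X² + 12 = 12 + 2*X²)
(318 + Y(P)) + (N(11) + 123) = (318 + (12 + 2*(-3)²)) + (11 + 123) = (318 + (12 + 2*9)) + 134 = (318 + (12 + 18)) + 134 = (318 + 30) + 134 = 348 + 134 = 482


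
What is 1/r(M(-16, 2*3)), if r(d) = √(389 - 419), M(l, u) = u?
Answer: -I*√30/30 ≈ -0.18257*I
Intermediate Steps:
r(d) = I*√30 (r(d) = √(-30) = I*√30)
1/r(M(-16, 2*3)) = 1/(I*√30) = -I*√30/30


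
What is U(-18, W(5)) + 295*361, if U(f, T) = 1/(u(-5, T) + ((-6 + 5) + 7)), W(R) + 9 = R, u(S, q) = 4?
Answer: 1064951/10 ≈ 1.0650e+5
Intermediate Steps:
W(R) = -9 + R
U(f, T) = ⅒ (U(f, T) = 1/(4 + ((-6 + 5) + 7)) = 1/(4 + (-1 + 7)) = 1/(4 + 6) = 1/10 = ⅒)
U(-18, W(5)) + 295*361 = ⅒ + 295*361 = ⅒ + 106495 = 1064951/10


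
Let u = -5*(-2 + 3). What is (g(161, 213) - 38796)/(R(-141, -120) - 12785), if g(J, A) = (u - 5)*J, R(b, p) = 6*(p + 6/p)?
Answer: 404060/135053 ≈ 2.9919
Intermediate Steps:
R(b, p) = 6*p + 36/p
u = -5 (u = -5*1 = -5)
g(J, A) = -10*J (g(J, A) = (-5 - 5)*J = -10*J)
(g(161, 213) - 38796)/(R(-141, -120) - 12785) = (-10*161 - 38796)/((6*(-120) + 36/(-120)) - 12785) = (-1610 - 38796)/((-720 + 36*(-1/120)) - 12785) = -40406/((-720 - 3/10) - 12785) = -40406/(-7203/10 - 12785) = -40406/(-135053/10) = -40406*(-10/135053) = 404060/135053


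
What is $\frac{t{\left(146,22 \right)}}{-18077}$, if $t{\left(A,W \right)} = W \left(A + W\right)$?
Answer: $- \frac{3696}{18077} \approx -0.20446$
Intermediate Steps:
$\frac{t{\left(146,22 \right)}}{-18077} = \frac{22 \left(146 + 22\right)}{-18077} = 22 \cdot 168 \left(- \frac{1}{18077}\right) = 3696 \left(- \frac{1}{18077}\right) = - \frac{3696}{18077}$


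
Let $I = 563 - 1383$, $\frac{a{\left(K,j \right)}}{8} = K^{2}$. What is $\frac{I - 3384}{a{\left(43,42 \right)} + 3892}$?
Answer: $- \frac{1051}{4671} \approx -0.22501$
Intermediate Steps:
$a{\left(K,j \right)} = 8 K^{2}$
$I = -820$
$\frac{I - 3384}{a{\left(43,42 \right)} + 3892} = \frac{-820 - 3384}{8 \cdot 43^{2} + 3892} = - \frac{4204}{8 \cdot 1849 + 3892} = - \frac{4204}{14792 + 3892} = - \frac{4204}{18684} = \left(-4204\right) \frac{1}{18684} = - \frac{1051}{4671}$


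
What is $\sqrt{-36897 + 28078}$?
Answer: $i \sqrt{8819} \approx 93.91 i$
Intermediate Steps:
$\sqrt{-36897 + 28078} = \sqrt{-8819} = i \sqrt{8819}$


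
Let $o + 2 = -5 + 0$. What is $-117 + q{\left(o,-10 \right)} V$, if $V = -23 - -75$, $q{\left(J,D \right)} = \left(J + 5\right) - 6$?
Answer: $-533$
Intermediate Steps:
$o = -7$ ($o = -2 + \left(-5 + 0\right) = -2 - 5 = -7$)
$q{\left(J,D \right)} = -1 + J$ ($q{\left(J,D \right)} = \left(5 + J\right) - 6 = -1 + J$)
$V = 52$ ($V = -23 + 75 = 52$)
$-117 + q{\left(o,-10 \right)} V = -117 + \left(-1 - 7\right) 52 = -117 - 416 = -533$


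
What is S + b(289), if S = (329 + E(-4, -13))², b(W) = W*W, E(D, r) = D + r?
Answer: 180865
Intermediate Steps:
b(W) = W²
S = 97344 (S = (329 + (-4 - 13))² = (329 - 17)² = 312² = 97344)
S + b(289) = 97344 + 289² = 97344 + 83521 = 180865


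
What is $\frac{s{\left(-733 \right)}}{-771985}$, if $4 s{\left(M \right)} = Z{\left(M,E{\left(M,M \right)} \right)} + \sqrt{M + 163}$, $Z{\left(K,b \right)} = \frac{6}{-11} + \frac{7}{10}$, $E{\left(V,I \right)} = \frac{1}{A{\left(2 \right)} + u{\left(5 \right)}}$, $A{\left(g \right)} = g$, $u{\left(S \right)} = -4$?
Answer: $- \frac{17}{339673400} - \frac{i \sqrt{570}}{3087940} \approx -5.0048 \cdot 10^{-8} - 7.7316 \cdot 10^{-6} i$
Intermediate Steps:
$E{\left(V,I \right)} = - \frac{1}{2}$ ($E{\left(V,I \right)} = \frac{1}{2 - 4} = \frac{1}{-2} = - \frac{1}{2}$)
$Z{\left(K,b \right)} = \frac{17}{110}$ ($Z{\left(K,b \right)} = 6 \left(- \frac{1}{11}\right) + 7 \cdot \frac{1}{10} = - \frac{6}{11} + \frac{7}{10} = \frac{17}{110}$)
$s{\left(M \right)} = \frac{17}{440} + \frac{\sqrt{163 + M}}{4}$ ($s{\left(M \right)} = \frac{\frac{17}{110} + \sqrt{M + 163}}{4} = \frac{\frac{17}{110} + \sqrt{163 + M}}{4} = \frac{17}{440} + \frac{\sqrt{163 + M}}{4}$)
$\frac{s{\left(-733 \right)}}{-771985} = \frac{\frac{17}{440} + \frac{\sqrt{163 - 733}}{4}}{-771985} = \left(\frac{17}{440} + \frac{\sqrt{-570}}{4}\right) \left(- \frac{1}{771985}\right) = \left(\frac{17}{440} + \frac{i \sqrt{570}}{4}\right) \left(- \frac{1}{771985}\right) = - \frac{17}{339673400} - \frac{i \sqrt{570}}{3087940}$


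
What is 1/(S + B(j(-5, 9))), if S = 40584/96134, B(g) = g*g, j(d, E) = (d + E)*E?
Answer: 48067/62315124 ≈ 0.00077135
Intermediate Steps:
j(d, E) = E*(E + d) (j(d, E) = (E + d)*E = E*(E + d))
B(g) = g²
S = 20292/48067 (S = 40584*(1/96134) = 20292/48067 ≈ 0.42216)
1/(S + B(j(-5, 9))) = 1/(20292/48067 + (9*(9 - 5))²) = 1/(20292/48067 + (9*4)²) = 1/(20292/48067 + 36²) = 1/(20292/48067 + 1296) = 1/(62315124/48067) = 48067/62315124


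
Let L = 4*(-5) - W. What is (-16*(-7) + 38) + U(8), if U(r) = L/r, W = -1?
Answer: 1181/8 ≈ 147.63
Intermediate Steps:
L = -19 (L = 4*(-5) - 1*(-1) = -20 + 1 = -19)
U(r) = -19/r
(-16*(-7) + 38) + U(8) = (-16*(-7) + 38) - 19/8 = (112 + 38) - 19*⅛ = 150 - 19/8 = 1181/8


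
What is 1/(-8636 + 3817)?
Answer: -1/4819 ≈ -0.00020751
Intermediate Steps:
1/(-8636 + 3817) = 1/(-4819) = -1/4819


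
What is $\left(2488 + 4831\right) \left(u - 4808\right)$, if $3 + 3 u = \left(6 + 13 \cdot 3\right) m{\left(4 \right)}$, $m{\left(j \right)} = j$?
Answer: $-34757931$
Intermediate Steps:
$u = 59$ ($u = -1 + \frac{\left(6 + 13 \cdot 3\right) 4}{3} = -1 + \frac{\left(6 + 39\right) 4}{3} = -1 + \frac{45 \cdot 4}{3} = -1 + \frac{1}{3} \cdot 180 = -1 + 60 = 59$)
$\left(2488 + 4831\right) \left(u - 4808\right) = \left(2488 + 4831\right) \left(59 - 4808\right) = 7319 \left(-4749\right) = -34757931$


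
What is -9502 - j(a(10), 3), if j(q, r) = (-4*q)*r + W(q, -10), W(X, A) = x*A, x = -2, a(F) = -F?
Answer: -9642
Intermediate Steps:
W(X, A) = -2*A
j(q, r) = 20 - 4*q*r (j(q, r) = (-4*q)*r - 2*(-10) = -4*q*r + 20 = 20 - 4*q*r)
-9502 - j(a(10), 3) = -9502 - (20 - 4*(-1*10)*3) = -9502 - (20 - 4*(-10)*3) = -9502 - (20 + 120) = -9502 - 1*140 = -9502 - 140 = -9642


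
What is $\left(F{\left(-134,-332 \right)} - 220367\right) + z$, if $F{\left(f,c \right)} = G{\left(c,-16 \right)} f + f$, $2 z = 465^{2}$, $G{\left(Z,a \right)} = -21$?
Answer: $- \frac{219149}{2} \approx -1.0957 \cdot 10^{5}$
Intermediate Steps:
$z = \frac{216225}{2}$ ($z = \frac{465^{2}}{2} = \frac{1}{2} \cdot 216225 = \frac{216225}{2} \approx 1.0811 \cdot 10^{5}$)
$F{\left(f,c \right)} = - 20 f$ ($F{\left(f,c \right)} = - 21 f + f = - 20 f$)
$\left(F{\left(-134,-332 \right)} - 220367\right) + z = \left(\left(-20\right) \left(-134\right) - 220367\right) + \frac{216225}{2} = \left(2680 - 220367\right) + \frac{216225}{2} = -217687 + \frac{216225}{2} = - \frac{219149}{2}$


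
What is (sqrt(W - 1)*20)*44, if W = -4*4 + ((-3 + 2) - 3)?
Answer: 880*I*sqrt(21) ≈ 4032.7*I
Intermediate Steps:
W = -20 (W = -16 + (-1 - 3) = -16 - 4 = -20)
(sqrt(W - 1)*20)*44 = (sqrt(-20 - 1)*20)*44 = (sqrt(-21)*20)*44 = ((I*sqrt(21))*20)*44 = (20*I*sqrt(21))*44 = 880*I*sqrt(21)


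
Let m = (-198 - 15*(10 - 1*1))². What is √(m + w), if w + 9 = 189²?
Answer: 3*√16289 ≈ 382.89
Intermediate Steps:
m = 110889 (m = (-198 - 15*(10 - 1))² = (-198 - 15*9)² = (-198 - 135)² = (-333)² = 110889)
w = 35712 (w = -9 + 189² = -9 + 35721 = 35712)
√(m + w) = √(110889 + 35712) = √146601 = 3*√16289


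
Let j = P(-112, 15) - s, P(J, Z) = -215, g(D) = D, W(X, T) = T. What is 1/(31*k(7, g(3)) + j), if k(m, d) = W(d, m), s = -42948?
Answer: 1/42950 ≈ 2.3283e-5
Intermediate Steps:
k(m, d) = m
j = 42733 (j = -215 - 1*(-42948) = -215 + 42948 = 42733)
1/(31*k(7, g(3)) + j) = 1/(31*7 + 42733) = 1/(217 + 42733) = 1/42950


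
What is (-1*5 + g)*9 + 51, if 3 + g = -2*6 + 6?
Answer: -75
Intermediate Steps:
g = -9 (g = -3 + (-2*6 + 6) = -3 + (-12 + 6) = -3 - 6 = -9)
(-1*5 + g)*9 + 51 = (-1*5 - 9)*9 + 51 = (-5 - 9)*9 + 51 = -14*9 + 51 = -126 + 51 = -75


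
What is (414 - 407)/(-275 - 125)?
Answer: -7/400 ≈ -0.017500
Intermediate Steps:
(414 - 407)/(-275 - 125) = 7/(-400) = 7*(-1/400) = -7/400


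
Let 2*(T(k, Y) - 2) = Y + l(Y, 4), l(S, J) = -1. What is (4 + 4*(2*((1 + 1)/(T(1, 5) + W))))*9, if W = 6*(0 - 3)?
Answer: 180/7 ≈ 25.714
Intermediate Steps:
W = -18 (W = 6*(-3) = -18)
T(k, Y) = 3/2 + Y/2 (T(k, Y) = 2 + (Y - 1)/2 = 2 + (-1 + Y)/2 = 2 + (-½ + Y/2) = 3/2 + Y/2)
(4 + 4*(2*((1 + 1)/(T(1, 5) + W))))*9 = (4 + 4*(2*((1 + 1)/((3/2 + (½)*5) - 18))))*9 = (4 + 4*(2*(2/((3/2 + 5/2) - 18))))*9 = (4 + 4*(2*(2/(4 - 18))))*9 = (4 + 4*(2*(2/(-14))))*9 = (4 + 4*(2*(2*(-1/14))))*9 = (4 + 4*(2*(-⅐)))*9 = (4 + 4*(-2/7))*9 = (4 - 8/7)*9 = (20/7)*9 = 180/7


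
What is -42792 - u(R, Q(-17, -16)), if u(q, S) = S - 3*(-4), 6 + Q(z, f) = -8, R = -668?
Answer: -42790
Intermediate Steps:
Q(z, f) = -14 (Q(z, f) = -6 - 8 = -14)
u(q, S) = 12 + S (u(q, S) = S + 12 = 12 + S)
-42792 - u(R, Q(-17, -16)) = -42792 - (12 - 14) = -42792 - 1*(-2) = -42792 + 2 = -42790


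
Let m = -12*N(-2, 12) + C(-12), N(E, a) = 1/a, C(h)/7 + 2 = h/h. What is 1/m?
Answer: -1/8 ≈ -0.12500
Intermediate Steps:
C(h) = -7 (C(h) = -14 + 7*(h/h) = -14 + 7*1 = -14 + 7 = -7)
N(E, a) = 1/a
m = -8 (m = -12/12 - 7 = -12*1/12 - 7 = -1 - 7 = -8)
1/m = 1/(-8) = -1/8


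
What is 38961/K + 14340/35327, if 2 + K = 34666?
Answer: 1873457007/1224575128 ≈ 1.5299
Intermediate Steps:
K = 34664 (K = -2 + 34666 = 34664)
38961/K + 14340/35327 = 38961/34664 + 14340/35327 = 1873457007/1224575128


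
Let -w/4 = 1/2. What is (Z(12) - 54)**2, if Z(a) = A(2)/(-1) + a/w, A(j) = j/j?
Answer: 3721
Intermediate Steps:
w = -2 (w = -4/2 = -4*1/2 = -2)
A(j) = 1
Z(a) = -1 - a/2 (Z(a) = 1/(-1) + a/(-2) = 1*(-1) + a*(-1/2) = -1 - a/2)
(Z(12) - 54)**2 = ((-1 - 1/2*12) - 54)**2 = ((-1 - 6) - 54)**2 = (-7 - 54)**2 = (-61)**2 = 3721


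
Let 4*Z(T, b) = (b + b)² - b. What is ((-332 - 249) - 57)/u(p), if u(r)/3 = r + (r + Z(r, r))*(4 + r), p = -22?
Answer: 58/2301 ≈ 0.025206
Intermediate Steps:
Z(T, b) = b² - b/4 (Z(T, b) = ((b + b)² - b)/4 = ((2*b)² - b)/4 = (4*b² - b)/4 = (-b + 4*b²)/4 = b² - b/4)
u(r) = 3*r + 3*(4 + r)*(r + r*(-¼ + r)) (u(r) = 3*(r + (r + r*(-¼ + r))*(4 + r)) = 3*(r + (4 + r)*(r + r*(-¼ + r))) = 3*r + 3*(4 + r)*(r + r*(-¼ + r)))
((-332 - 249) - 57)/u(p) = ((-332 - 249) - 57)/(((¾)*(-22)*(16 + 4*(-22)² + 19*(-22)))) = (-581 - 57)/(((¾)*(-22)*(16 + 4*484 - 418))) = -638*(-2/(33*(16 + 1936 - 418))) = -638/((¾)*(-22)*1534) = -638/(-25311) = -638*(-1/25311) = 58/2301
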